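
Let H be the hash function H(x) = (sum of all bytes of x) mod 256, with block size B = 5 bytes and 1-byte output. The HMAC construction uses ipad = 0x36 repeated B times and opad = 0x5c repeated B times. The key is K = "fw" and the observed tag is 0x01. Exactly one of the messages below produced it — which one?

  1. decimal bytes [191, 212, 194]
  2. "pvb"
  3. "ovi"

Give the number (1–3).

Key "fw" = 66 77 is 2 bytes ≤ B = 5; zero-pad to 5 bytes: K' = 66 77 00 00 00.
K' ⊕ ipad = 50 41 36 36 36; K' ⊕ opad = 3a 2b 5c 5c 5c.
m1: inner = H(50 41 36 36 36 bf d4 c2) = 88; tag = H(3a 2b 5c 5c 5c 88) = 01 ← matches
m2: inner = H(50 41 36 36 36 70 76 62) = 7b; tag = H(3a 2b 5c 5c 5c 7b) = f4
m3: inner = H(50 41 36 36 36 6f 76 69) = 81; tag = H(3a 2b 5c 5c 5c 81) = fa

1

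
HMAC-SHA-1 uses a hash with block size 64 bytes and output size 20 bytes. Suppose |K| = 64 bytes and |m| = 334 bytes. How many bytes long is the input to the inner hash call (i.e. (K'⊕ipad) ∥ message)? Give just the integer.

Key is 64 ≤ 64 bytes, zero-padded: |K'| = 64.
Inner input = (K'⊕ipad) ∥ m → 64 + 334 = 398 bytes.

398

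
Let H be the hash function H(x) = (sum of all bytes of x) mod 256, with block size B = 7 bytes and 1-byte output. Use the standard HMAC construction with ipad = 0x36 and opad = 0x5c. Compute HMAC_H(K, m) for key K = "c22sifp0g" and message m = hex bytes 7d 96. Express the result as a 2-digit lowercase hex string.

Key "c22sifp0g" = 63 32 32 73 69 66 70 30 67 is 9 bytes > B = 7, so hash it first: H(key) = 10, then zero-pad to 7 bytes: K' = 10 00 00 00 00 00 00.
K' ⊕ ipad = 26 36 36 36 36 36 36.  K' ⊕ opad = 4c 5c 5c 5c 5c 5c 5c.
Inner input = (K'⊕ipad) ∥ m = 26 36 36 36 36 36 36 ∥ 7d 96.
Inner hash: sum = 38+54+54+54+54+54+54+125+150 = 637; mod 256 = 125 → 7d.
Outer input = (K'⊕opad) ∥ inner = 4c 5c 5c 5c 5c 5c 5c ∥ 7d.
Outer hash (tag): sum = 76+92+92+92+92+92+92+125 = 753; mod 256 = 241 → f1.

f1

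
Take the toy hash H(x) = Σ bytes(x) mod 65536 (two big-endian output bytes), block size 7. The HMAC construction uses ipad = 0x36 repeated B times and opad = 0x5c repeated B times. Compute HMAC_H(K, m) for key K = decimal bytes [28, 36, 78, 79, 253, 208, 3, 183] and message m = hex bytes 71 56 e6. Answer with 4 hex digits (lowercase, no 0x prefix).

Key decimal bytes [28, 36, 78, 79, 253, 208, 3, 183] = 1c 24 4e 4f fd d0 03 b7 is 8 bytes > B = 7, so hash it first: H(key) = 03 64, then zero-pad to 7 bytes: K' = 03 64 00 00 00 00 00.
K' ⊕ ipad = 35 52 36 36 36 36 36.  K' ⊕ opad = 5f 38 5c 5c 5c 5c 5c.
Inner input = (K'⊕ipad) ∥ m = 35 52 36 36 36 36 36 ∥ 71 56 e6.
Inner hash: sum = 53+82+54+54+54+54+54+113+86+230 = 834 → 03 42.
Outer input = (K'⊕opad) ∥ inner = 5f 38 5c 5c 5c 5c 5c ∥ 03 42.
Outer hash (tag): sum = 95+56+92+92+92+92+92+3+66 = 680 → 02 a8.

02a8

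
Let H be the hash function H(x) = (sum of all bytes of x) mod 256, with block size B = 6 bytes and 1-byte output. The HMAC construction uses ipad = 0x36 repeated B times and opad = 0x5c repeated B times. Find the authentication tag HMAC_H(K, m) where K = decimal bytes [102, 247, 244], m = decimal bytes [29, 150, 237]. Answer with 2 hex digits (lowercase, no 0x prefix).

Key decimal bytes [102, 247, 244] = 66 f7 f4 is 3 bytes ≤ B = 6; zero-pad to 6 bytes: K' = 66 f7 f4 00 00 00.
K' ⊕ ipad = 50 c1 c2 36 36 36.  K' ⊕ opad = 3a ab a8 5c 5c 5c.
Inner input = (K'⊕ipad) ∥ m = 50 c1 c2 36 36 36 ∥ 1d 96 ed.
Inner hash: sum = 80+193+194+54+54+54+29+150+237 = 1045; mod 256 = 21 → 15.
Outer input = (K'⊕opad) ∥ inner = 3a ab a8 5c 5c 5c ∥ 15.
Outer hash (tag): sum = 58+171+168+92+92+92+21 = 694; mod 256 = 182 → b6.

b6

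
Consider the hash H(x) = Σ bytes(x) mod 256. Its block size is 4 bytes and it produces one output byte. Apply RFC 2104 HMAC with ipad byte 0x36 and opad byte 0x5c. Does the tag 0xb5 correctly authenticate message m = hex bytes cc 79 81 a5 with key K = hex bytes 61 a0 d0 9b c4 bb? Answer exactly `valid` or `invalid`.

Key hex bytes 61 a0 d0 9b c4 bb is 6 bytes > B = 4, so hash it first: H(key) = eb, then zero-pad to 4 bytes: K' = eb 00 00 00.
K' ⊕ ipad = dd 36 36 36; K' ⊕ opad = b7 5c 5c 5c.
Inner hash: sum = 221+54+54+54+204+121+129+165 = 1002; mod 256 = 234 → ea.
Outer hash (recomputed tag): sum = 183+92+92+92+234 = 693; mod 256 = 181 → b5.
Recomputed tag = b5; claimed = b5 → match.

valid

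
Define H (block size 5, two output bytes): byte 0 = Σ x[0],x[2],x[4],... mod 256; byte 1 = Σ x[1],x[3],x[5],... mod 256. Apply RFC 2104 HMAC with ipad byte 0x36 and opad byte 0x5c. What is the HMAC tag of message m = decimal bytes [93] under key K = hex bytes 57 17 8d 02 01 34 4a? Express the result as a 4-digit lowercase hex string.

Key hex bytes 57 17 8d 02 01 34 4a is 7 bytes > B = 5, so hash it first: H(key) = 2f 4d, then zero-pad to 5 bytes: K' = 2f 4d 00 00 00.
K' ⊕ ipad = 19 7b 36 36 36.  K' ⊕ opad = 73 11 5c 5c 5c.
Inner input = (K'⊕ipad) ∥ m = 19 7b 36 36 36 ∥ 5d.
Inner hash: even-index sum = 133 mod 256 = 133; odd-index sum = 270 mod 256 = 14 → 85 0e.
Outer input = (K'⊕opad) ∥ inner = 73 11 5c 5c 5c ∥ 85 0e.
Outer hash (tag): even-index sum = 313 mod 256 = 57; odd-index sum = 242 mod 256 = 242 → 39 f2.

39f2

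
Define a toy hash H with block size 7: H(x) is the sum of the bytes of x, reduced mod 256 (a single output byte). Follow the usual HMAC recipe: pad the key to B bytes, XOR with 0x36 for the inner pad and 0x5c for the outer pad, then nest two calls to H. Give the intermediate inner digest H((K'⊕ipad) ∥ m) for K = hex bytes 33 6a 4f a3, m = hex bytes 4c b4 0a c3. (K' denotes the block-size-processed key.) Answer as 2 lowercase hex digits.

de

Key hex bytes 33 6a 4f a3 is 4 bytes ≤ B = 7; zero-pad to 7 bytes: K' = 33 6a 4f a3 00 00 00.
K' ⊕ ipad = 05 5c 79 95 36 36 36.
Inner input = 05 5c 79 95 36 36 36 ∥ 4c b4 0a c3.
Inner hash: sum = 5+92+121+149+54+54+54+76+180+10+195 = 990; mod 256 = 222 → de.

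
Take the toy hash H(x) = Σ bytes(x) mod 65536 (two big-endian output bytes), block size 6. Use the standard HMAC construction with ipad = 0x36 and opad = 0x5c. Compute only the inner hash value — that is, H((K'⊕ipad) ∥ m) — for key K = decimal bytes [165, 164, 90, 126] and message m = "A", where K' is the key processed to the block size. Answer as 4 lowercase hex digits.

Key decimal bytes [165, 164, 90, 126] = a5 a4 5a 7e is 4 bytes ≤ B = 6; zero-pad to 6 bytes: K' = a5 a4 5a 7e 00 00.
K' ⊕ ipad = 93 92 6c 48 36 36.
Inner input = 93 92 6c 48 36 36 ∥ 41.
Inner hash: sum = 147+146+108+72+54+54+65 = 646 → 02 86.

0286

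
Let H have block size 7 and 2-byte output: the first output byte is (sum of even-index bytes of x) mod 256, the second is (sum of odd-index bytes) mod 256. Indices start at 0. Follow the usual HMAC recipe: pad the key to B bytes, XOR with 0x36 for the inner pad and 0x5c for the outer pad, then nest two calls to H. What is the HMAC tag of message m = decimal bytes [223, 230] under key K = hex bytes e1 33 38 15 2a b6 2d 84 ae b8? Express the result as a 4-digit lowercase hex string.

Key hex bytes e1 33 38 15 2a b6 2d 84 ae b8 is 10 bytes > B = 7, so hash it first: H(key) = 1e 3a, then zero-pad to 7 bytes: K' = 1e 3a 00 00 00 00 00.
K' ⊕ ipad = 28 0c 36 36 36 36 36.  K' ⊕ opad = 42 66 5c 5c 5c 5c 5c.
Inner input = (K'⊕ipad) ∥ m = 28 0c 36 36 36 36 36 ∥ df e6.
Inner hash: even-index sum = 432 mod 256 = 176; odd-index sum = 343 mod 256 = 87 → b0 57.
Outer input = (K'⊕opad) ∥ inner = 42 66 5c 5c 5c 5c 5c ∥ b0 57.
Outer hash (tag): even-index sum = 429 mod 256 = 173; odd-index sum = 462 mod 256 = 206 → ad ce.

adce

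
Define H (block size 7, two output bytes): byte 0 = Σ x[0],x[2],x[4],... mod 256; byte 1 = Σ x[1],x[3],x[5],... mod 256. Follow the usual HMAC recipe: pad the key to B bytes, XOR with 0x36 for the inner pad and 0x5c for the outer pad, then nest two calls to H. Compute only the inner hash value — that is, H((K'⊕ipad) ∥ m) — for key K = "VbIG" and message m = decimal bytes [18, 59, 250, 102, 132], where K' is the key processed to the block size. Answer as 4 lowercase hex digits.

Key "VbIG" = 56 62 49 47 is 4 bytes ≤ B = 7; zero-pad to 7 bytes: K' = 56 62 49 47 00 00 00.
K' ⊕ ipad = 60 54 7f 71 36 36 36.
Inner input = 60 54 7f 71 36 36 36 ∥ 12 3b fa 66 84.
Inner hash: even-index sum = 492 mod 256 = 236; odd-index sum = 651 mod 256 = 139 → ec 8b.

ec8b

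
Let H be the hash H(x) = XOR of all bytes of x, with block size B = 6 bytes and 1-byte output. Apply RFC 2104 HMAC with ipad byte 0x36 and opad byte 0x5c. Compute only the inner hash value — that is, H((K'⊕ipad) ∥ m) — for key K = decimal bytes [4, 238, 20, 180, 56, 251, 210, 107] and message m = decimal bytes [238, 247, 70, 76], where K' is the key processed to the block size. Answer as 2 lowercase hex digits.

Key decimal bytes [4, 238, 20, 180, 56, 251, 210, 107] = 04 ee 14 b4 38 fb d2 6b is 8 bytes > B = 6, so hash it first: H(key) = 30, then zero-pad to 6 bytes: K' = 30 00 00 00 00 00.
K' ⊕ ipad = 06 36 36 36 36 36.
Inner input = 06 36 36 36 36 36 ∥ ee f7 46 4c.
Inner hash: XOR 06⊕36⊕36⊕36⊕36⊕36⊕ee⊕f7⊕46⊕4c = 23.

23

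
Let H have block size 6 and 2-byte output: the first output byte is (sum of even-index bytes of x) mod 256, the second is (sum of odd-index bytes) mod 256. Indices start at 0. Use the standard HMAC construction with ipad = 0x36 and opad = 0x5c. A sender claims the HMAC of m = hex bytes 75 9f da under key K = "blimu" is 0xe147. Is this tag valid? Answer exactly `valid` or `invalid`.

Key "blimu" = 62 6c 69 6d 75 is 5 bytes ≤ B = 6; zero-pad to 6 bytes: K' = 62 6c 69 6d 75 00.
K' ⊕ ipad = 54 5a 5f 5b 43 36; K' ⊕ opad = 3e 30 35 31 29 5c.
Inner hash: even-index sum = 581 mod 256 = 69; odd-index sum = 394 mod 256 = 138 → 45 8a.
Outer hash (recomputed tag): even-index sum = 225 mod 256 = 225; odd-index sum = 327 mod 256 = 71 → e1 47.
Recomputed tag = e147; claimed = e147 → match.

valid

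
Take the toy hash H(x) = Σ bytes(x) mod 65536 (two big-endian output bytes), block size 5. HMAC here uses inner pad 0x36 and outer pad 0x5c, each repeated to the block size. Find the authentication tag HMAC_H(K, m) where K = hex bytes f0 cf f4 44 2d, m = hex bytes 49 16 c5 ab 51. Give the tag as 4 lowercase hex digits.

Key hex bytes f0 cf f4 44 2d is exactly B = 5 bytes: K' = f0 cf f4 44 2d.
K' ⊕ ipad = c6 f9 c2 72 1b.  K' ⊕ opad = ac 93 a8 18 71.
Inner input = (K'⊕ipad) ∥ m = c6 f9 c2 72 1b ∥ 49 16 c5 ab 51.
Inner hash: sum = 198+249+194+114+27+73+22+197+171+81 = 1326 → 05 2e.
Outer input = (K'⊕opad) ∥ inner = ac 93 a8 18 71 ∥ 05 2e.
Outer hash (tag): sum = 172+147+168+24+113+5+46 = 675 → 02 a3.

02a3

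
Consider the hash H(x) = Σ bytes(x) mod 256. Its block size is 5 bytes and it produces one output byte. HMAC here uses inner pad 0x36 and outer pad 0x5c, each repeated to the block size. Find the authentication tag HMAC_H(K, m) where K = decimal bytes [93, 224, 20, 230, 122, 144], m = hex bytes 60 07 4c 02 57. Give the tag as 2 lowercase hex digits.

Key decimal bytes [93, 224, 20, 230, 122, 144] = 5d e0 14 e6 7a 90 is 6 bytes > B = 5, so hash it first: H(key) = 41, then zero-pad to 5 bytes: K' = 41 00 00 00 00.
K' ⊕ ipad = 77 36 36 36 36.  K' ⊕ opad = 1d 5c 5c 5c 5c.
Inner input = (K'⊕ipad) ∥ m = 77 36 36 36 36 ∥ 60 07 4c 02 57.
Inner hash: sum = 119+54+54+54+54+96+7+76+2+87 = 603; mod 256 = 91 → 5b.
Outer input = (K'⊕opad) ∥ inner = 1d 5c 5c 5c 5c ∥ 5b.
Outer hash (tag): sum = 29+92+92+92+92+91 = 488; mod 256 = 232 → e8.

e8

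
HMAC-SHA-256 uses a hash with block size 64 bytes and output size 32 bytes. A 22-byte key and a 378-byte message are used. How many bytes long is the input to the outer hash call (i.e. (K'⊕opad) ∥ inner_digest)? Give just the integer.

96

Key is 22 ≤ 64 bytes, zero-padded: |K'| = 64.
Outer input = (K'⊕opad) ∥ H(inner) → 64 + 32 = 96 bytes.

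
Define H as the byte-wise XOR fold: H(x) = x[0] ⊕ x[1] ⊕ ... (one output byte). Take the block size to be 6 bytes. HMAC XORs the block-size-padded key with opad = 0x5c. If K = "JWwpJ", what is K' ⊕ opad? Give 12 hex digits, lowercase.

Key "JWwpJ" = 4a 57 77 70 4a is 5 bytes ≤ B = 6; zero-pad to 6 bytes: K' = 4a 57 77 70 4a 00.
XOR each byte with 0x5c: 4a⊕5c=16, 57⊕5c=0b, 77⊕5c=2b, 70⊕5c=2c, 4a⊕5c=16, 00⊕5c=5c.

160b2b2c165c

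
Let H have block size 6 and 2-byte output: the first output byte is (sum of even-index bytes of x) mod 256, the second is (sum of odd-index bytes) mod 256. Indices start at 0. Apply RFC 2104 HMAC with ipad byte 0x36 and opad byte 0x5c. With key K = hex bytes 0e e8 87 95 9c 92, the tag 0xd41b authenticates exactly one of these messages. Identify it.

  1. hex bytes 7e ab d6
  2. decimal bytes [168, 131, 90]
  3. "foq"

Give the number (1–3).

1

Key hex bytes 0e e8 87 95 9c 92 is exactly B = 6 bytes: K' = 0e e8 87 95 9c 92.
K' ⊕ ipad = 38 de b1 a3 aa a4; K' ⊕ opad = 52 b4 db c9 c0 ce.
m1: inner = H(38 de b1 a3 aa a4 7e ab d6) = e7 d0; tag = H(52 b4 db c9 c0 ce e7 d0) = d41b ← matches
m2: inner = H(38 de b1 a3 aa a4 a8 83 5a) = 95 a8; tag = H(52 b4 db c9 c0 ce 95 a8) = 82f3
m3: inner = H(38 de b1 a3 aa a4 66 6f 71) = 6a 94; tag = H(52 b4 db c9 c0 ce 6a 94) = 57df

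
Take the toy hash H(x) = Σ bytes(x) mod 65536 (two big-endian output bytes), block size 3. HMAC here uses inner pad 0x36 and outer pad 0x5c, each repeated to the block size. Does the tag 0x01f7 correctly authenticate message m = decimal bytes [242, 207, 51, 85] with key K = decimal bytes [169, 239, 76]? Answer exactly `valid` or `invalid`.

Key decimal bytes [169, 239, 76] = a9 ef 4c is exactly B = 3 bytes: K' = a9 ef 4c.
K' ⊕ ipad = 9f d9 7a; K' ⊕ opad = f5 b3 10.
Inner hash: sum = 159+217+122+242+207+51+85 = 1083 → 04 3b.
Outer hash (recomputed tag): sum = 245+179+16+4+59 = 503 → 01 f7.
Recomputed tag = 01f7; claimed = 01f7 → match.

valid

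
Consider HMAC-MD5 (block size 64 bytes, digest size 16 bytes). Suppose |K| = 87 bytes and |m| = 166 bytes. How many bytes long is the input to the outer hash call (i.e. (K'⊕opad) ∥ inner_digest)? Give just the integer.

80

Key is 87 > 64 bytes, so it is hashed to 16 bytes then zero-padded to 64: |K'| = 64.
Outer input = (K'⊕opad) ∥ H(inner) → 64 + 16 = 80 bytes.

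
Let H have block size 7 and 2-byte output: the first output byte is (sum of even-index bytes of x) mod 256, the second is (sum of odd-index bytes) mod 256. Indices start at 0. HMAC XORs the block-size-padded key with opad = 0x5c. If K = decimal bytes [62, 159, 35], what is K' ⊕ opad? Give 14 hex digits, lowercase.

62c37f5c5c5c5c

Key decimal bytes [62, 159, 35] = 3e 9f 23 is 3 bytes ≤ B = 7; zero-pad to 7 bytes: K' = 3e 9f 23 00 00 00 00.
XOR each byte with 0x5c: 3e⊕5c=62, 9f⊕5c=c3, 23⊕5c=7f, 00⊕5c=5c, 00⊕5c=5c, 00⊕5c=5c, 00⊕5c=5c.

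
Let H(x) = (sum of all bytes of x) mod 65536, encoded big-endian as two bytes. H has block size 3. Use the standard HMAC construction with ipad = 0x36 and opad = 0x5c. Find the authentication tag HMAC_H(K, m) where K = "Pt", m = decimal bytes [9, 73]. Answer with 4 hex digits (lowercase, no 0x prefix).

00c1

Key "Pt" = 50 74 is 2 bytes ≤ B = 3; zero-pad to 3 bytes: K' = 50 74 00.
K' ⊕ ipad = 66 42 36.  K' ⊕ opad = 0c 28 5c.
Inner input = (K'⊕ipad) ∥ m = 66 42 36 ∥ 09 49.
Inner hash: sum = 102+66+54+9+73 = 304 → 01 30.
Outer input = (K'⊕opad) ∥ inner = 0c 28 5c ∥ 01 30.
Outer hash (tag): sum = 12+40+92+1+48 = 193 → 00 c1.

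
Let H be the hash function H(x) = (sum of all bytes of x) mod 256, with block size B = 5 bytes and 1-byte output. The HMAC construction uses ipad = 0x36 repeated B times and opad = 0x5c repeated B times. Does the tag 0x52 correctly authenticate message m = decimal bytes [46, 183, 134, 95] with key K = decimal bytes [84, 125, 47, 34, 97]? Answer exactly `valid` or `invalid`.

valid

Key decimal bytes [84, 125, 47, 34, 97] = 54 7d 2f 22 61 is exactly B = 5 bytes: K' = 54 7d 2f 22 61.
K' ⊕ ipad = 62 4b 19 14 57; K' ⊕ opad = 08 21 73 7e 3d.
Inner hash: sum = 98+75+25+20+87+46+183+134+95 = 763; mod 256 = 251 → fb.
Outer hash (recomputed tag): sum = 8+33+115+126+61+251 = 594; mod 256 = 82 → 52.
Recomputed tag = 52; claimed = 52 → match.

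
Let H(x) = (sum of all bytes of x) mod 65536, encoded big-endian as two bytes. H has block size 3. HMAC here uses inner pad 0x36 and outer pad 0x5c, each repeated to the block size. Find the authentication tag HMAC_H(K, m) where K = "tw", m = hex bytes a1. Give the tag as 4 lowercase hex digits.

010a

Key "tw" = 74 77 is 2 bytes ≤ B = 3; zero-pad to 3 bytes: K' = 74 77 00.
K' ⊕ ipad = 42 41 36.  K' ⊕ opad = 28 2b 5c.
Inner input = (K'⊕ipad) ∥ m = 42 41 36 ∥ a1.
Inner hash: sum = 66+65+54+161 = 346 → 01 5a.
Outer input = (K'⊕opad) ∥ inner = 28 2b 5c ∥ 01 5a.
Outer hash (tag): sum = 40+43+92+1+90 = 266 → 01 0a.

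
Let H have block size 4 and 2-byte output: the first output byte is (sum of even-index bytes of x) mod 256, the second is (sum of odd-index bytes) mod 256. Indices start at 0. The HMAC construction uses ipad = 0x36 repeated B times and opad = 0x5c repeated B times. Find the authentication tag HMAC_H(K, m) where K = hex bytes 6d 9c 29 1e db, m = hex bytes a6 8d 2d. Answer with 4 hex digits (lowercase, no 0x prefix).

Key hex bytes 6d 9c 29 1e db is 5 bytes > B = 4, so hash it first: H(key) = 71 ba, then zero-pad to 4 bytes: K' = 71 ba 00 00.
K' ⊕ ipad = 47 8c 36 36.  K' ⊕ opad = 2d e6 5c 5c.
Inner input = (K'⊕ipad) ∥ m = 47 8c 36 36 ∥ a6 8d 2d.
Inner hash: even-index sum = 336 mod 256 = 80; odd-index sum = 335 mod 256 = 79 → 50 4f.
Outer input = (K'⊕opad) ∥ inner = 2d e6 5c 5c ∥ 50 4f.
Outer hash (tag): even-index sum = 217 mod 256 = 217; odd-index sum = 401 mod 256 = 145 → d9 91.

d991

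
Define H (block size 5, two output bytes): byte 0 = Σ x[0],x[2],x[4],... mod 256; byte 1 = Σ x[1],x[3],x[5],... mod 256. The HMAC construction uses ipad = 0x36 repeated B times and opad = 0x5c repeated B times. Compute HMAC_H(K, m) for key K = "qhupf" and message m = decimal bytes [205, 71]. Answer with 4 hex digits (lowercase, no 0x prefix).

0181

Key "qhupf" = 71 68 75 70 66 is exactly B = 5 bytes: K' = 71 68 75 70 66.
K' ⊕ ipad = 47 5e 43 46 50.  K' ⊕ opad = 2d 34 29 2c 3a.
Inner input = (K'⊕ipad) ∥ m = 47 5e 43 46 50 ∥ cd 47.
Inner hash: even-index sum = 289 mod 256 = 33; odd-index sum = 369 mod 256 = 113 → 21 71.
Outer input = (K'⊕opad) ∥ inner = 2d 34 29 2c 3a ∥ 21 71.
Outer hash (tag): even-index sum = 257 mod 256 = 1; odd-index sum = 129 mod 256 = 129 → 01 81.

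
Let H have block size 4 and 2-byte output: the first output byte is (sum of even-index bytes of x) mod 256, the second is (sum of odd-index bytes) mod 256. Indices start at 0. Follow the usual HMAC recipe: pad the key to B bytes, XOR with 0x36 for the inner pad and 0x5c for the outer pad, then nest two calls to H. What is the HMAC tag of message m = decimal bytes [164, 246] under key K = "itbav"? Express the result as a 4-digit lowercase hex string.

caf4

Key "itbav" = 69 74 62 61 76 is 5 bytes > B = 4, so hash it first: H(key) = 41 d5, then zero-pad to 4 bytes: K' = 41 d5 00 00.
K' ⊕ ipad = 77 e3 36 36.  K' ⊕ opad = 1d 89 5c 5c.
Inner input = (K'⊕ipad) ∥ m = 77 e3 36 36 ∥ a4 f6.
Inner hash: even-index sum = 337 mod 256 = 81; odd-index sum = 527 mod 256 = 15 → 51 0f.
Outer input = (K'⊕opad) ∥ inner = 1d 89 5c 5c ∥ 51 0f.
Outer hash (tag): even-index sum = 202 mod 256 = 202; odd-index sum = 244 mod 256 = 244 → ca f4.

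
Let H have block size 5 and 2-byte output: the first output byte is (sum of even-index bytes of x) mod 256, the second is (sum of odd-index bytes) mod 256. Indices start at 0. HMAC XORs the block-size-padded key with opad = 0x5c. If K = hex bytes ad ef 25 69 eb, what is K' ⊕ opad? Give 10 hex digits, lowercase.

f1b37935b7

Key hex bytes ad ef 25 69 eb is exactly B = 5 bytes: K' = ad ef 25 69 eb.
XOR each byte with 0x5c: ad⊕5c=f1, ef⊕5c=b3, 25⊕5c=79, 69⊕5c=35, eb⊕5c=b7.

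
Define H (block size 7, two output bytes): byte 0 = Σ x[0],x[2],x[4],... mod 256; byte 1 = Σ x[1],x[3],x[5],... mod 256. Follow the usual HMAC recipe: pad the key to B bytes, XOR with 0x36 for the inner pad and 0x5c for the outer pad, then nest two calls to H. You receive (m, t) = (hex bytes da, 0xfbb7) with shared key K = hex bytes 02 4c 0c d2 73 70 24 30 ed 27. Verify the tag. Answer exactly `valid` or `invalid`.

Key hex bytes 02 4c 0c d2 73 70 24 30 ed 27 is 10 bytes > B = 7, so hash it first: H(key) = 92 e5, then zero-pad to 7 bytes: K' = 92 e5 00 00 00 00 00.
K' ⊕ ipad = a4 d3 36 36 36 36 36; K' ⊕ opad = ce b9 5c 5c 5c 5c 5c.
Inner hash: even-index sum = 326 mod 256 = 70; odd-index sum = 537 mod 256 = 25 → 46 19.
Outer hash (recomputed tag): even-index sum = 507 mod 256 = 251; odd-index sum = 439 mod 256 = 183 → fb b7.
Recomputed tag = fbb7; claimed = fbb7 → match.

valid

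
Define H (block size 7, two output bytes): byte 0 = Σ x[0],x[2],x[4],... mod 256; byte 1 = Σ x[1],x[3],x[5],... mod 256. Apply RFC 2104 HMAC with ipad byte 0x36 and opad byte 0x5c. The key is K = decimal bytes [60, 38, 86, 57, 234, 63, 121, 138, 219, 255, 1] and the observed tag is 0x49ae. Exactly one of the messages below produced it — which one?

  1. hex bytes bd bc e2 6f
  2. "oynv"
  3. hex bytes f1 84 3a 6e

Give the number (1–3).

Key decimal bytes [60, 38, 86, 57, 234, 63, 121, 138, 219, 255, 1] = 3c 26 56 39 ea 3f 79 8a db ff 01 is 11 bytes > B = 7, so hash it first: H(key) = d1 27, then zero-pad to 7 bytes: K' = d1 27 00 00 00 00 00.
K' ⊕ ipad = e7 11 36 36 36 36 36; K' ⊕ opad = 8d 7b 5c 5c 5c 5c 5c.
m1: inner = H(e7 11 36 36 36 36 36 bd bc e2 6f) = b4 1c; tag = H(8d 7b 5c 5c 5c 5c 5c b4 1c) = bde7
m2: inner = H(e7 11 36 36 36 36 36 6f 79 6e 76) = 78 5a; tag = H(8d 7b 5c 5c 5c 5c 5c 78 5a) = fbab
m3: inner = H(e7 11 36 36 36 36 36 f1 84 3a 6e) = 7b a8; tag = H(8d 7b 5c 5c 5c 5c 5c 7b a8) = 49ae ← matches

3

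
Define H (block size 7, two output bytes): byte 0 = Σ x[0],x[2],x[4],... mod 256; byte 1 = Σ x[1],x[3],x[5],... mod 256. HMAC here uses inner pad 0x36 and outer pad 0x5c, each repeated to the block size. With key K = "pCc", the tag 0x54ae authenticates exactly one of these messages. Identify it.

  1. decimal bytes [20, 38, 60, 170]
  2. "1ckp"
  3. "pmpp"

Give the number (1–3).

1

Key "pCc" = 70 43 63 is 3 bytes ≤ B = 7; zero-pad to 7 bytes: K' = 70 43 63 00 00 00 00.
K' ⊕ ipad = 46 75 55 36 36 36 36; K' ⊕ opad = 2c 1f 3f 5c 5c 5c 5c.
m1: inner = H(46 75 55 36 36 36 36 14 26 3c aa) = d7 31; tag = H(2c 1f 3f 5c 5c 5c 5c d7 31) = 54ae ← matches
m2: inner = H(46 75 55 36 36 36 36 31 63 6b 70) = da 7d; tag = H(2c 1f 3f 5c 5c 5c 5c da 7d) = a0b1
m3: inner = H(46 75 55 36 36 36 36 70 6d 70 70) = e4 c1; tag = H(2c 1f 3f 5c 5c 5c 5c e4 c1) = e4bb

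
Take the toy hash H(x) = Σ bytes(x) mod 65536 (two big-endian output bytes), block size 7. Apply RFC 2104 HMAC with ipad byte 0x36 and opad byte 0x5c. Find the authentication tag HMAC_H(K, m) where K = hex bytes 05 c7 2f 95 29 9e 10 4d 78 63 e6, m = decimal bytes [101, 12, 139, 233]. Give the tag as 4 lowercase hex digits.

02b8

Key hex bytes 05 c7 2f 95 29 9e 10 4d 78 63 e6 is 11 bytes > B = 7, so hash it first: H(key) = 04 75, then zero-pad to 7 bytes: K' = 04 75 00 00 00 00 00.
K' ⊕ ipad = 32 43 36 36 36 36 36.  K' ⊕ opad = 58 29 5c 5c 5c 5c 5c.
Inner input = (K'⊕ipad) ∥ m = 32 43 36 36 36 36 36 ∥ 65 0c 8b e9.
Inner hash: sum = 50+67+54+54+54+54+54+101+12+139+233 = 872 → 03 68.
Outer input = (K'⊕opad) ∥ inner = 58 29 5c 5c 5c 5c 5c ∥ 03 68.
Outer hash (tag): sum = 88+41+92+92+92+92+92+3+104 = 696 → 02 b8.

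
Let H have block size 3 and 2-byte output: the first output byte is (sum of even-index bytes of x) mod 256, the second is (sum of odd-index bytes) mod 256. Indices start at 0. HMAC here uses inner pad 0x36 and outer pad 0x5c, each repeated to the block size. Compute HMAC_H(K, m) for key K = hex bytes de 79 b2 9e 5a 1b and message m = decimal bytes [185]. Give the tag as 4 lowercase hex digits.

Key hex bytes de 79 b2 9e 5a 1b is 6 bytes > B = 3, so hash it first: H(key) = ea 32, then zero-pad to 3 bytes: K' = ea 32 00.
K' ⊕ ipad = dc 04 36.  K' ⊕ opad = b6 6e 5c.
Inner input = (K'⊕ipad) ∥ m = dc 04 36 ∥ b9.
Inner hash: even-index sum = 274 mod 256 = 18; odd-index sum = 189 mod 256 = 189 → 12 bd.
Outer input = (K'⊕opad) ∥ inner = b6 6e 5c ∥ 12 bd.
Outer hash (tag): even-index sum = 463 mod 256 = 207; odd-index sum = 128 mod 256 = 128 → cf 80.

cf80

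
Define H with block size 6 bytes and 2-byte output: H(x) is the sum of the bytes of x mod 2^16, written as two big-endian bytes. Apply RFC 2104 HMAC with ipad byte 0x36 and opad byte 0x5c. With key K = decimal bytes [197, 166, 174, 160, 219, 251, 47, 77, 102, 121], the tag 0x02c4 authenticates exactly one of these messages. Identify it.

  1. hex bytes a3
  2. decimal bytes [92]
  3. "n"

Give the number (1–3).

2

Key decimal bytes [197, 166, 174, 160, 219, 251, 47, 77, 102, 121] = c5 a6 ae a0 db fb 2f 4d 66 79 is 10 bytes > B = 6, so hash it first: H(key) = 05 ea, then zero-pad to 6 bytes: K' = 05 ea 00 00 00 00.
K' ⊕ ipad = 33 dc 36 36 36 36; K' ⊕ opad = 59 b6 5c 5c 5c 5c.
m1: inner = H(33 dc 36 36 36 36 a3) = 02 8a; tag = H(59 b6 5c 5c 5c 5c 02 8a) = 030b
m2: inner = H(33 dc 36 36 36 36 5c) = 02 43; tag = H(59 b6 5c 5c 5c 5c 02 43) = 02c4 ← matches
m3: inner = H(33 dc 36 36 36 36 6e) = 02 55; tag = H(59 b6 5c 5c 5c 5c 02 55) = 02d6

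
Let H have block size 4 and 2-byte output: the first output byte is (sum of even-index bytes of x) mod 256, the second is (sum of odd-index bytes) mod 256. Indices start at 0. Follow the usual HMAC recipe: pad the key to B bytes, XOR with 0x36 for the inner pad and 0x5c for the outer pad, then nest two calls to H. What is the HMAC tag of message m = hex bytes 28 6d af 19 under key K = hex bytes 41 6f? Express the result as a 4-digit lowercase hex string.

Key hex bytes 41 6f is 2 bytes ≤ B = 4; zero-pad to 4 bytes: K' = 41 6f 00 00.
K' ⊕ ipad = 77 59 36 36.  K' ⊕ opad = 1d 33 5c 5c.
Inner input = (K'⊕ipad) ∥ m = 77 59 36 36 ∥ 28 6d af 19.
Inner hash: even-index sum = 388 mod 256 = 132; odd-index sum = 277 mod 256 = 21 → 84 15.
Outer input = (K'⊕opad) ∥ inner = 1d 33 5c 5c ∥ 84 15.
Outer hash (tag): even-index sum = 253 mod 256 = 253; odd-index sum = 164 mod 256 = 164 → fd a4.

fda4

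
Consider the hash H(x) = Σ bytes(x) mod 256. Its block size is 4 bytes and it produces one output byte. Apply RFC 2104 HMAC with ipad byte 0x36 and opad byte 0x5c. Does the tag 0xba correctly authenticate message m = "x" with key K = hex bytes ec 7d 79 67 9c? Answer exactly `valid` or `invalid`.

Key hex bytes ec 7d 79 67 9c is 5 bytes > B = 4, so hash it first: H(key) = e5, then zero-pad to 4 bytes: K' = e5 00 00 00.
K' ⊕ ipad = d3 36 36 36; K' ⊕ opad = b9 5c 5c 5c.
Inner hash: sum = 211+54+54+54+120 = 493; mod 256 = 237 → ed.
Outer hash (recomputed tag): sum = 185+92+92+92+237 = 698; mod 256 = 186 → ba.
Recomputed tag = ba; claimed = ba → match.

valid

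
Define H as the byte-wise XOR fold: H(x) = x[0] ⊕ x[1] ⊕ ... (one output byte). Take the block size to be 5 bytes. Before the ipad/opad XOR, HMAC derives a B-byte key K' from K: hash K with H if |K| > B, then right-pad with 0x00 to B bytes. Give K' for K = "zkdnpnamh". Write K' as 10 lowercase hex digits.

|K| = 9 > B = 5, so first hash the key.
H(K): XOR 7a⊕6b⊕64⊕6e⊕70⊕6e⊕61⊕6d⊕68 = 61.
Zero-pad H(K) = 61 to 5 bytes: K' = 61 00 00 00 00.

6100000000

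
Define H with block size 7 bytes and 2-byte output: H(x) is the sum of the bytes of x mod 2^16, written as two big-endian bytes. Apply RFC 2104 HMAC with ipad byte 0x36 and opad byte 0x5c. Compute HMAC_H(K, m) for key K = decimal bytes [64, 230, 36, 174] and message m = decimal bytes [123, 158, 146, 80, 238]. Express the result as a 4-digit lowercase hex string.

03d4

Key decimal bytes [64, 230, 36, 174] = 40 e6 24 ae is 4 bytes ≤ B = 7; zero-pad to 7 bytes: K' = 40 e6 24 ae 00 00 00.
K' ⊕ ipad = 76 d0 12 98 36 36 36.  K' ⊕ opad = 1c ba 78 f2 5c 5c 5c.
Inner input = (K'⊕ipad) ∥ m = 76 d0 12 98 36 36 36 ∥ 7b 9e 92 50 ee.
Inner hash: sum = 118+208+18+152+54+54+54+123+158+146+80+238 = 1403 → 05 7b.
Outer input = (K'⊕opad) ∥ inner = 1c ba 78 f2 5c 5c 5c ∥ 05 7b.
Outer hash (tag): sum = 28+186+120+242+92+92+92+5+123 = 980 → 03 d4.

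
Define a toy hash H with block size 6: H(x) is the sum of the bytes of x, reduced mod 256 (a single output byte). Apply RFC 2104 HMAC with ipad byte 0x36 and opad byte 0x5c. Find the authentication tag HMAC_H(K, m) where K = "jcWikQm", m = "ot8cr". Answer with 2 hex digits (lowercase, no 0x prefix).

34

Key "jcWikQm" = 6a 63 57 69 6b 51 6d is 7 bytes > B = 6, so hash it first: H(key) = b6, then zero-pad to 6 bytes: K' = b6 00 00 00 00 00.
K' ⊕ ipad = 80 36 36 36 36 36.  K' ⊕ opad = ea 5c 5c 5c 5c 5c.
Inner input = (K'⊕ipad) ∥ m = 80 36 36 36 36 36 ∥ 6f 74 38 63 72.
Inner hash: sum = 128+54+54+54+54+54+111+116+56+99+114 = 894; mod 256 = 126 → 7e.
Outer input = (K'⊕opad) ∥ inner = ea 5c 5c 5c 5c 5c ∥ 7e.
Outer hash (tag): sum = 234+92+92+92+92+92+126 = 820; mod 256 = 52 → 34.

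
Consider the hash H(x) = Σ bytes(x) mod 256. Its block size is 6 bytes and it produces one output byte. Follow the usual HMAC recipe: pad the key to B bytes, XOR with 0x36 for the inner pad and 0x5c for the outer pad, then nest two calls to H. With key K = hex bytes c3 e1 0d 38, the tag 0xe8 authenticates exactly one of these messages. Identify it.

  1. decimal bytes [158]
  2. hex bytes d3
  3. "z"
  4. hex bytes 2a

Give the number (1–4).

Key hex bytes c3 e1 0d 38 is 4 bytes ≤ B = 6; zero-pad to 6 bytes: K' = c3 e1 0d 38 00 00.
K' ⊕ ipad = f5 d7 3b 0e 36 36; K' ⊕ opad = 9f bd 51 64 5c 5c.
m1: inner = H(f5 d7 3b 0e 36 36 9e) = 1f; tag = H(9f bd 51 64 5c 5c 1f) = e8 ← matches
m2: inner = H(f5 d7 3b 0e 36 36 d3) = 54; tag = H(9f bd 51 64 5c 5c 54) = 1d
m3: inner = H(f5 d7 3b 0e 36 36 7a) = fb; tag = H(9f bd 51 64 5c 5c fb) = c4
m4: inner = H(f5 d7 3b 0e 36 36 2a) = ab; tag = H(9f bd 51 64 5c 5c ab) = 74

1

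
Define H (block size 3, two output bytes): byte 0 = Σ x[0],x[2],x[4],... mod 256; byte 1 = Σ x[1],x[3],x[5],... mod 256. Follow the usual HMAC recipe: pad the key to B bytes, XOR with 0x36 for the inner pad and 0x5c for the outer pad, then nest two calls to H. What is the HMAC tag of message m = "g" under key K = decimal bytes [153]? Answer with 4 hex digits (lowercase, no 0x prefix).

Key decimal bytes [153] = 99 is 1 byte ≤ B = 3; zero-pad to 3 bytes: K' = 99 00 00.
K' ⊕ ipad = af 36 36.  K' ⊕ opad = c5 5c 5c.
Inner input = (K'⊕ipad) ∥ m = af 36 36 ∥ 67.
Inner hash: even-index sum = 229 mod 256 = 229; odd-index sum = 157 mod 256 = 157 → e5 9d.
Outer input = (K'⊕opad) ∥ inner = c5 5c 5c ∥ e5 9d.
Outer hash (tag): even-index sum = 446 mod 256 = 190; odd-index sum = 321 mod 256 = 65 → be 41.

be41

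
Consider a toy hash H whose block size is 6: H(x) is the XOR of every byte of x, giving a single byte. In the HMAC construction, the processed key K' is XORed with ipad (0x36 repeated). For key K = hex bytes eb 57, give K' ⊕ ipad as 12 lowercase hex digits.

dd6136363636

Key hex bytes eb 57 is 2 bytes ≤ B = 6; zero-pad to 6 bytes: K' = eb 57 00 00 00 00.
XOR each byte with 0x36: eb⊕36=dd, 57⊕36=61, 00⊕36=36, 00⊕36=36, 00⊕36=36, 00⊕36=36.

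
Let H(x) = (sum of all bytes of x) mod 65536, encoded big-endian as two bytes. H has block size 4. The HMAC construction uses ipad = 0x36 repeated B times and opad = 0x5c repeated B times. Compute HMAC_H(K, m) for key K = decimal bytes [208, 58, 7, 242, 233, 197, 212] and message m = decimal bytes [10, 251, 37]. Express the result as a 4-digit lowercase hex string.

0266

Key decimal bytes [208, 58, 7, 242, 233, 197, 212] = d0 3a 07 f2 e9 c5 d4 is 7 bytes > B = 4, so hash it first: H(key) = 04 85, then zero-pad to 4 bytes: K' = 04 85 00 00.
K' ⊕ ipad = 32 b3 36 36.  K' ⊕ opad = 58 d9 5c 5c.
Inner input = (K'⊕ipad) ∥ m = 32 b3 36 36 ∥ 0a fb 25.
Inner hash: sum = 50+179+54+54+10+251+37 = 635 → 02 7b.
Outer input = (K'⊕opad) ∥ inner = 58 d9 5c 5c ∥ 02 7b.
Outer hash (tag): sum = 88+217+92+92+2+123 = 614 → 02 66.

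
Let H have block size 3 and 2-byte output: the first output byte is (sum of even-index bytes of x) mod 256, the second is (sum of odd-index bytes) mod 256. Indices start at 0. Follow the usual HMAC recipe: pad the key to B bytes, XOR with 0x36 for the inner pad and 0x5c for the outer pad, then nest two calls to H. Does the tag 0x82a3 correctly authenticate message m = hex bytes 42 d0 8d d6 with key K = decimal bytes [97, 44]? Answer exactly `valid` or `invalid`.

Key decimal bytes [97, 44] = 61 2c is 2 bytes ≤ B = 3; zero-pad to 3 bytes: K' = 61 2c 00.
K' ⊕ ipad = 57 1a 36; K' ⊕ opad = 3d 70 5c.
Inner hash: even-index sum = 563 mod 256 = 51; odd-index sum = 233 mod 256 = 233 → 33 e9.
Outer hash (recomputed tag): even-index sum = 386 mod 256 = 130; odd-index sum = 163 mod 256 = 163 → 82 a3.
Recomputed tag = 82a3; claimed = 82a3 → match.

valid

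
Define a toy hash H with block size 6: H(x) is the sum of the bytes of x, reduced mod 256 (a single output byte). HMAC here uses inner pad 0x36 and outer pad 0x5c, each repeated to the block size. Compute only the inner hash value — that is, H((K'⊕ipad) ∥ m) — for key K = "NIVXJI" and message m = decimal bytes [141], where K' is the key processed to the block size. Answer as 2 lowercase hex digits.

Key "NIVXJI" = 4e 49 56 58 4a 49 is exactly B = 6 bytes: K' = 4e 49 56 58 4a 49.
K' ⊕ ipad = 78 7f 60 6e 7c 7f.
Inner input = 78 7f 60 6e 7c 7f ∥ 8d.
Inner hash: sum = 120+127+96+110+124+127+141 = 845; mod 256 = 77 → 4d.

4d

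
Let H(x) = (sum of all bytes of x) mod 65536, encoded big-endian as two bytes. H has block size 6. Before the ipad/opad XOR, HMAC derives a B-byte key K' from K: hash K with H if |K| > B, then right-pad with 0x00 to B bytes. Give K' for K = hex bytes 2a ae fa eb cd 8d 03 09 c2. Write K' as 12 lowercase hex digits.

|K| = 9 > B = 6, so first hash the key.
H(K): sum = 42+174+250+235+205+141+3+9+194 = 1253 → 04 e5.
Zero-pad H(K) = 04 e5 to 6 bytes: K' = 04 e5 00 00 00 00.

04e500000000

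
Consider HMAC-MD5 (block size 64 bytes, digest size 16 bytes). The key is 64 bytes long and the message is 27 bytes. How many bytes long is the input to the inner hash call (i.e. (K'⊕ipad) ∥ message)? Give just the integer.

Key is 64 ≤ 64 bytes, zero-padded: |K'| = 64.
Inner input = (K'⊕ipad) ∥ m → 64 + 27 = 91 bytes.

91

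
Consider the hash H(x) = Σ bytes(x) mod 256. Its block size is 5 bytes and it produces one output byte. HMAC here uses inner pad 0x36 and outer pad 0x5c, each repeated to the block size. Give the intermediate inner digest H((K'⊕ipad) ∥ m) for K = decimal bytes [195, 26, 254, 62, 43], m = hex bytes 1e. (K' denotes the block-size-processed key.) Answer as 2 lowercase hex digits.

Key decimal bytes [195, 26, 254, 62, 43] = c3 1a fe 3e 2b is exactly B = 5 bytes: K' = c3 1a fe 3e 2b.
K' ⊕ ipad = f5 2c c8 08 1d.
Inner input = f5 2c c8 08 1d ∥ 1e.
Inner hash: sum = 245+44+200+8+29+30 = 556; mod 256 = 44 → 2c.

2c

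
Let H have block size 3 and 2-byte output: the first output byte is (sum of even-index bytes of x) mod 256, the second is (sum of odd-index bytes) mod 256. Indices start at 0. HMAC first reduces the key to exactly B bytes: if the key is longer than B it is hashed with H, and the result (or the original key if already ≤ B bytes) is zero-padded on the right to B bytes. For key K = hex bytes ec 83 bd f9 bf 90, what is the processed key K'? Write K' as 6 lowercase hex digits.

680c00

|K| = 6 > B = 3, so first hash the key.
H(K): even-index sum = 616 mod 256 = 104; odd-index sum = 524 mod 256 = 12 → 68 0c.
Zero-pad H(K) = 68 0c to 3 bytes: K' = 68 0c 00.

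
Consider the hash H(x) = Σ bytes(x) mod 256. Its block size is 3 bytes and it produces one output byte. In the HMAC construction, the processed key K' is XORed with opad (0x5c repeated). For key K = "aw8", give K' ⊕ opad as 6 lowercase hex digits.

3d2b64

Key "aw8" = 61 77 38 is exactly B = 3 bytes: K' = 61 77 38.
XOR each byte with 0x5c: 61⊕5c=3d, 77⊕5c=2b, 38⊕5c=64.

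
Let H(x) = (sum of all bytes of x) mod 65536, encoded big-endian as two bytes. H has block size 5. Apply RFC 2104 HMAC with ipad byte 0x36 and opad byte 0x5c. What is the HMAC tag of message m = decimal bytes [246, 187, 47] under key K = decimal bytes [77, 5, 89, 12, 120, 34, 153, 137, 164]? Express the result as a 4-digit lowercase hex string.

0298

Key decimal bytes [77, 5, 89, 12, 120, 34, 153, 137, 164] = 4d 05 59 0c 78 22 99 89 a4 is 9 bytes > B = 5, so hash it first: H(key) = 03 17, then zero-pad to 5 bytes: K' = 03 17 00 00 00.
K' ⊕ ipad = 35 21 36 36 36.  K' ⊕ opad = 5f 4b 5c 5c 5c.
Inner input = (K'⊕ipad) ∥ m = 35 21 36 36 36 ∥ f6 bb 2f.
Inner hash: sum = 53+33+54+54+54+246+187+47 = 728 → 02 d8.
Outer input = (K'⊕opad) ∥ inner = 5f 4b 5c 5c 5c ∥ 02 d8.
Outer hash (tag): sum = 95+75+92+92+92+2+216 = 664 → 02 98.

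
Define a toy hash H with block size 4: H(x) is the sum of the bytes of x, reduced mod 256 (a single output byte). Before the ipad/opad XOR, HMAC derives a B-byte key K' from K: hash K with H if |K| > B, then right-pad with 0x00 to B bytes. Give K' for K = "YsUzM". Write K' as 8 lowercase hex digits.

|K| = 5 > B = 4, so first hash the key.
H(K): sum = 89+115+85+122+77 = 488; mod 256 = 232 → e8.
Zero-pad H(K) = e8 to 4 bytes: K' = e8 00 00 00.

e8000000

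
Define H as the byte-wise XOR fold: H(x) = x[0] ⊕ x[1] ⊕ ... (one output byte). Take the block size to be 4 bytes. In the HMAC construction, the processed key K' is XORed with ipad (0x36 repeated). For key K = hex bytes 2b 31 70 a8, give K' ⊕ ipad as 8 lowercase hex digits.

Key hex bytes 2b 31 70 a8 is exactly B = 4 bytes: K' = 2b 31 70 a8.
XOR each byte with 0x36: 2b⊕36=1d, 31⊕36=07, 70⊕36=46, a8⊕36=9e.

1d07469e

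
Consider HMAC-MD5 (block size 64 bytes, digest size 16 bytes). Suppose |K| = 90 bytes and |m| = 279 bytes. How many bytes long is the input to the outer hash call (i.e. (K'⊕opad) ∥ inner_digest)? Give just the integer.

80

Key is 90 > 64 bytes, so it is hashed to 16 bytes then zero-padded to 64: |K'| = 64.
Outer input = (K'⊕opad) ∥ H(inner) → 64 + 16 = 80 bytes.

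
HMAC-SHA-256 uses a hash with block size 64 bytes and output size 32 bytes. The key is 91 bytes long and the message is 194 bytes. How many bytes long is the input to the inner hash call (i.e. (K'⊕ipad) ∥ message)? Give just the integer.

258

Key is 91 > 64 bytes, so it is hashed to 32 bytes then zero-padded to 64: |K'| = 64.
Inner input = (K'⊕ipad) ∥ m → 64 + 194 = 258 bytes.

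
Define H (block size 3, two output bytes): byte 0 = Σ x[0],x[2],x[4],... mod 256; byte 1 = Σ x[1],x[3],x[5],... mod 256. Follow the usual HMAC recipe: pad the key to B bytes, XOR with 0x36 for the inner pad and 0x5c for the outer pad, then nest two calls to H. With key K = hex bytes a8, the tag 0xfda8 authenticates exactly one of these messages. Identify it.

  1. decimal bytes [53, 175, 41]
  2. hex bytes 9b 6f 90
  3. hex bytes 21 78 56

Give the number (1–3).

Key hex bytes a8 is 1 byte ≤ B = 3; zero-pad to 3 bytes: K' = a8 00 00.
K' ⊕ ipad = 9e 36 36; K' ⊕ opad = f4 5c 5c.
m1: inner = H(9e 36 36 35 af 29) = 83 94; tag = H(f4 5c 5c 83 94) = e4df
m2: inner = H(9e 36 36 9b 6f 90) = 43 61; tag = H(f4 5c 5c 43 61) = b19f
m3: inner = H(9e 36 36 21 78 56) = 4c ad; tag = H(f4 5c 5c 4c ad) = fda8 ← matches

3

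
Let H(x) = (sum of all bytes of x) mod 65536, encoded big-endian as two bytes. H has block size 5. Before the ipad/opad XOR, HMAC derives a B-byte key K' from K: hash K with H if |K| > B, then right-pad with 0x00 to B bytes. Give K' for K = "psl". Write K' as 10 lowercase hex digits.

70736c0000

Key "psl" = 70 73 6c is 3 bytes ≤ B = 5; zero-pad to 5 bytes: K' = 70 73 6c 00 00.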